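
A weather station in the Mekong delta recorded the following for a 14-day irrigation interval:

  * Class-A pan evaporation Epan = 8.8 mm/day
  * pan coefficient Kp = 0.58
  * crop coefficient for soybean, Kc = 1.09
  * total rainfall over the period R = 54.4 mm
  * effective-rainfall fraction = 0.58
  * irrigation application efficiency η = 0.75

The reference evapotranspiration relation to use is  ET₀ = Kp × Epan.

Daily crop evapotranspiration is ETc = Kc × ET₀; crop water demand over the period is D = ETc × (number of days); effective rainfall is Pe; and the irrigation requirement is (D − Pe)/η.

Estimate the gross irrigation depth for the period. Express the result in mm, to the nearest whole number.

62 mm

ET₀ = 0.58 × 8.8 = 5.1040 mm/d
ETc = Kc × ET₀ = 1.09 × 5.1040 = 5.5634 mm/d
Crop demand D = ETc × 14 d = 5.5634 × 14 = 77.888 mm
Pe = 0.58 × 54.4 = 31.552 mm
D − Pe = 77.888 − 31.552 = 46.336 mm
Gross irrigation = 46.336 / 0.75 = 61.781 mm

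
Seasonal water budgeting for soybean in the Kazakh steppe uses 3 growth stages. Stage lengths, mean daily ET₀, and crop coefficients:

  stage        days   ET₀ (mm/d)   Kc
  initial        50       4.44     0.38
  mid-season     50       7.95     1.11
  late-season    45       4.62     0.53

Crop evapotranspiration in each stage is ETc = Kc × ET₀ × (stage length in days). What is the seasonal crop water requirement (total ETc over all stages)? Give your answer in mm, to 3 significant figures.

initial: 0.38 × 4.44 × 50 = 84.36 mm
mid-season: 1.11 × 7.95 × 50 = 441.23 mm
late-season: 0.53 × 4.62 × 45 = 110.19 mm
Seasonal total = 635.78 mm

636 mm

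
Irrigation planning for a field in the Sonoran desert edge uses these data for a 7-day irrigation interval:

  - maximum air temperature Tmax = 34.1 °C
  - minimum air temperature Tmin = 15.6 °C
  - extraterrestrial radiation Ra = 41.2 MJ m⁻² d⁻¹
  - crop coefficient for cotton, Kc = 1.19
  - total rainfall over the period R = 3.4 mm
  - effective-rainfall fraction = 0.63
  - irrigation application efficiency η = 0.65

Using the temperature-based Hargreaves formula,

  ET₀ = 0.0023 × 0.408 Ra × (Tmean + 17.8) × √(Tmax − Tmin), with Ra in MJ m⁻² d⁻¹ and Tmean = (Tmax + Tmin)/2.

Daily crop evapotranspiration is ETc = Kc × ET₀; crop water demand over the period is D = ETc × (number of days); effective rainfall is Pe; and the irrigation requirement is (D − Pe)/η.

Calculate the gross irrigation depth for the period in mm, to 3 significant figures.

Tmean = (34.1 + 15.6)/2 = 24.85 °C
0.408 Ra = 0.408 × 41.2 = 16.8096 mm/d equivalent
ET₀ = 0.0023 × 16.8096 × (24.85 + 17.8) × √18.5 = 0.0023 × 16.8096 × 42.65 × 4.3012 = 7.0924 mm/d
ETc = Kc × ET₀ = 1.19 × 7.0924 = 8.4400 mm/d
Crop demand D = ETc × 7 d = 8.4400 × 7 = 59.080 mm
Pe = 0.63 × 3.4 = 2.142 mm
D − Pe = 59.080 − 2.142 = 56.938 mm
Gross irrigation = 56.938 / 0.65 = 87.597 mm

87.6 mm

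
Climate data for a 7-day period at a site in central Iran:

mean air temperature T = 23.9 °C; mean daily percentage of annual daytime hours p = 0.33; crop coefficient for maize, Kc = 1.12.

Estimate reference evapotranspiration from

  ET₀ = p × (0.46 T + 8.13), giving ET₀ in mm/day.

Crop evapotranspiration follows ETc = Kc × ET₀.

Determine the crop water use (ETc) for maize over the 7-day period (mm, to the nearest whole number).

ET₀ = 0.33 × (0.46 × 23.9 + 8.13) = 0.33 × 19.124 = 6.3109 mm/d
ETc = Kc × ET₀ = 1.12 × 6.3109 = 7.0682 mm/d
Over 7 days: 7.0682 × 7 = 49.477 mm

49 mm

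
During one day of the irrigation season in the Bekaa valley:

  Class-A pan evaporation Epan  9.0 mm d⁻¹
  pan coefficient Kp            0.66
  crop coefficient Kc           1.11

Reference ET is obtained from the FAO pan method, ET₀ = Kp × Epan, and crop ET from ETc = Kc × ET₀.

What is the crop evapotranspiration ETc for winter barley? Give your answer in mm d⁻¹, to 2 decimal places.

6.59 mm d⁻¹

ET₀ = 0.66 × 9.0 = 5.9400 mm/d
ETc = Kc × ET₀ = 1.11 × 5.9400 = 6.5934 mm/d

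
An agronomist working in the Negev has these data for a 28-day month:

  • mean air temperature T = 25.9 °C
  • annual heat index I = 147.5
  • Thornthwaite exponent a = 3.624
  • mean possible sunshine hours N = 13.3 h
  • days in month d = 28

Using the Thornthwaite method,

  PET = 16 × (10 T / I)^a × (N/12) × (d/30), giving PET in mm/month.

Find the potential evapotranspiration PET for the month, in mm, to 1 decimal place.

10T/I = 10 × 25.9 / 147.5 = 1.7559
(10T/I)^a = 1.7559^3.624 = 7.6925
Uncorrected PET = 16 × 7.6925 = 123.080 mm
Correction = (N/12)(d/30) = (13.3/12)(28/30) = 1.0344
PET = 123.080 × 1.0344 = 127.314 mm/month

127.3 mm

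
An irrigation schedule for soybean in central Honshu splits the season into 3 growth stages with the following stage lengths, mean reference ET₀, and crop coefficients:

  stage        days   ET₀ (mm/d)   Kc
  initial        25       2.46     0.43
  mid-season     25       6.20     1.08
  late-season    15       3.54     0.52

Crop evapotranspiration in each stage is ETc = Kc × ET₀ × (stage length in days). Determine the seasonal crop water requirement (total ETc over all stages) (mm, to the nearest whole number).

221 mm

initial: 0.43 × 2.46 × 25 = 26.45 mm
mid-season: 1.08 × 6.20 × 25 = 167.40 mm
late-season: 0.52 × 3.54 × 15 = 27.61 mm
Seasonal total = 221.46 mm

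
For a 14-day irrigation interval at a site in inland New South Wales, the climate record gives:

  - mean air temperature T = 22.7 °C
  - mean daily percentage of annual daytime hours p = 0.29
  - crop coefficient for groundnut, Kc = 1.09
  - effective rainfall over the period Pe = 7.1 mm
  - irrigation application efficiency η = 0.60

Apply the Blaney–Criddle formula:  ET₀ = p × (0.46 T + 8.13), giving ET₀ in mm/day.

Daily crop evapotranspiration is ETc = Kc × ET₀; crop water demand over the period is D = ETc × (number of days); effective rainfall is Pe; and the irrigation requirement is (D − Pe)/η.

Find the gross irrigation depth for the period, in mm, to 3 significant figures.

ET₀ = 0.29 × (0.46 × 22.7 + 8.13) = 0.29 × 18.572 = 5.3859 mm/d
ETc = Kc × ET₀ = 1.09 × 5.3859 = 5.8706 mm/d
Crop demand D = ETc × 14 d = 5.8706 × 14 = 82.188 mm
D − Pe = 82.188 − 7.1 = 75.088 mm
Gross irrigation = 75.088 / 0.60 = 125.147 mm

125 mm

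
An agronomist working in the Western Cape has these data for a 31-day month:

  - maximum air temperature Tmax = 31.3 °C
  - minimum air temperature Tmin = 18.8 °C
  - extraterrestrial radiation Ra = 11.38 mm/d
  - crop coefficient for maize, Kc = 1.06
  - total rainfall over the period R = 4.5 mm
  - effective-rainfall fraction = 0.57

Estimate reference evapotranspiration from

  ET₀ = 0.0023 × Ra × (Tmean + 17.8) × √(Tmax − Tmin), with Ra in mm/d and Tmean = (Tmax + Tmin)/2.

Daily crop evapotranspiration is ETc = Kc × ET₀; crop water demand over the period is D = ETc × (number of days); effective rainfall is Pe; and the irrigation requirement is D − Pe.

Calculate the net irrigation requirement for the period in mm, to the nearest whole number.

128 mm

Tmean = (31.3 + 18.8)/2 = 25.05 °C
ET₀ = 0.0023 × 11.38 × (25.05 + 17.8) × √12.5 = 0.0023 × 11.38 × 42.85 × 3.5355 = 3.9653 mm/d
ETc = Kc × ET₀ = 1.06 × 3.9653 = 4.2032 mm/d
Crop demand D = ETc × 31 d = 4.2032 × 31 = 130.299 mm
Pe = 0.57 × 4.5 = 2.565 mm
D − Pe = 130.299 − 2.565 = 127.734 mm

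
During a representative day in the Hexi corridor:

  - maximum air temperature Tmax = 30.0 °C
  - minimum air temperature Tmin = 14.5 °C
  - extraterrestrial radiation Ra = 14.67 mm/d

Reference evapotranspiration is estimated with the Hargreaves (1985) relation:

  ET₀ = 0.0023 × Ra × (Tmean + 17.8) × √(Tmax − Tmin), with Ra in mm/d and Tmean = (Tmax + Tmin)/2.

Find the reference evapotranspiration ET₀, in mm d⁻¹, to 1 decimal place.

5.3 mm d⁻¹

Tmean = (30.0 + 14.5)/2 = 22.25 °C
ET₀ = 0.0023 × 14.67 × (22.25 + 17.8) × √15.5 = 0.0023 × 14.67 × 40.05 × 3.9370 = 5.3202 mm/d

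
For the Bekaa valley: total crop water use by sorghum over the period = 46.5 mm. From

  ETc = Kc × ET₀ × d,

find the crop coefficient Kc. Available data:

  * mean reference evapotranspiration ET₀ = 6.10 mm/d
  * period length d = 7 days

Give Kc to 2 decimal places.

1.09

ETc = Kc × ET₀ × d  ⇒  Kc = ETc / (ET₀ × d)
Kc = 46.5 / (6.10 × 7) = 46.5 / 42.70 = 1.0890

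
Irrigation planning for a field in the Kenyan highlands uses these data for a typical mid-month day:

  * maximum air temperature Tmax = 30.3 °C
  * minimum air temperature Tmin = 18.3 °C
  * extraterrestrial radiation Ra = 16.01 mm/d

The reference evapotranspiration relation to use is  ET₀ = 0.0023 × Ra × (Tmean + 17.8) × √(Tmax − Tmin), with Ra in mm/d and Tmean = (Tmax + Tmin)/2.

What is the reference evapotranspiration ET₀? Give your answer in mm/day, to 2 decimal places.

Tmean = (30.3 + 18.3)/2 = 24.30 °C
ET₀ = 0.0023 × 16.01 × (24.30 + 17.8) × √12.0 = 0.0023 × 16.01 × 42.10 × 3.4641 = 5.3702 mm/d

5.37 mm/day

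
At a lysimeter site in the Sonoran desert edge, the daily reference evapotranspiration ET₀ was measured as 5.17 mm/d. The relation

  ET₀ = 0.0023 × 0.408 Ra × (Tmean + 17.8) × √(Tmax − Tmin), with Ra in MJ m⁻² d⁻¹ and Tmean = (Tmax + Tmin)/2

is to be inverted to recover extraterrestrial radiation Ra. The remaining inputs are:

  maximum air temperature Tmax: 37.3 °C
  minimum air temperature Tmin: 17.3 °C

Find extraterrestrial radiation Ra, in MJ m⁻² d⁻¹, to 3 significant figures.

Tmean = (37.3+17.3)/2 = 27.30 °C; ΔT = 20.0
Ra = ET₀ / [0.0023 × 0.408 × (Tmean+17.8) × √ΔT]
   = 5.17 / (0.0023 × 0.408 × 45.10 × 4.4721) = 27.316 MJ m⁻² d⁻¹

27.3 MJ m⁻² d⁻¹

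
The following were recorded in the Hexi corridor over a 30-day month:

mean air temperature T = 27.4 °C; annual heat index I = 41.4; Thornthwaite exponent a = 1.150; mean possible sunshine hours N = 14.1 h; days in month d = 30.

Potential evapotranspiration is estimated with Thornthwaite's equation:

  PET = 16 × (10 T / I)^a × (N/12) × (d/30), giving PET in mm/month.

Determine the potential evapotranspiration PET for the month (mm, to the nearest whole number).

165 mm

10T/I = 10 × 27.4 / 41.4 = 6.6184
(10T/I)^a = 6.6184^1.150 = 8.7875
Uncorrected PET = 16 × 8.7875 = 140.600 mm
Correction = (N/12)(d/30) = (14.1/12)(30/30) = 1.1750
PET = 140.600 × 1.1750 = 165.205 mm/month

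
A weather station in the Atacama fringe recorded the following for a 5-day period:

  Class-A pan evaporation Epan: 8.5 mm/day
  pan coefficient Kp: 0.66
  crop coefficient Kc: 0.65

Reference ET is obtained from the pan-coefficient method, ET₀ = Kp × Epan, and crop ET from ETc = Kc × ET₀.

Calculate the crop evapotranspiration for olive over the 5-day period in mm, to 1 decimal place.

ET₀ = 0.66 × 8.5 = 5.6100 mm/d
ETc = Kc × ET₀ = 0.65 × 5.6100 = 3.6465 mm/d
Over 5 days: 3.6465 × 5 = 18.233 mm

18.2 mm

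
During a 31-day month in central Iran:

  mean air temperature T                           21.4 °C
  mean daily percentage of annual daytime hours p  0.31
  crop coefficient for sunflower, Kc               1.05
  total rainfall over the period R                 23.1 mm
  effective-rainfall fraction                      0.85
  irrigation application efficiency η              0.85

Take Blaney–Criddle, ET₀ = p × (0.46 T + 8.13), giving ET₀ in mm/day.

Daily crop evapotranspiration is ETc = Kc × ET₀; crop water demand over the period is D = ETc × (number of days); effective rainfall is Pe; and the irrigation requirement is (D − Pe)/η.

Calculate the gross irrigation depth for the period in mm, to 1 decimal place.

ET₀ = 0.31 × (0.46 × 21.4 + 8.13) = 0.31 × 17.974 = 5.5719 mm/d
ETc = Kc × ET₀ = 1.05 × 5.5719 = 5.8505 mm/d
Crop demand D = ETc × 31 d = 5.8505 × 31 = 181.366 mm
Pe = 0.85 × 23.1 = 19.635 mm
D − Pe = 181.366 − 19.635 = 161.731 mm
Gross irrigation = 161.731 / 0.85 = 190.272 mm

190.3 mm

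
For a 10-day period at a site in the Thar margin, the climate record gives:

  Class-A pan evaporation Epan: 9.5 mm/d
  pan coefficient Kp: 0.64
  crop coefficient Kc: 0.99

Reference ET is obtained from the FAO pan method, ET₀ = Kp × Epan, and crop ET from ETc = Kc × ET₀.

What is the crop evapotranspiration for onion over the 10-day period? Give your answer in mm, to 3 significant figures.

ET₀ = 0.64 × 9.5 = 6.0800 mm/d
ETc = Kc × ET₀ = 0.99 × 6.0800 = 6.0192 mm/d
Over 10 days: 6.0192 × 10 = 60.192 mm

60.2 mm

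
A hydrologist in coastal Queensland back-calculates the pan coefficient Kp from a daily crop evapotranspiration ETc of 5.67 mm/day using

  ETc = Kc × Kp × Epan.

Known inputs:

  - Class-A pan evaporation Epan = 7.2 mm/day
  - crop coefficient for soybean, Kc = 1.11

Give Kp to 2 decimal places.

0.71

ETc = Kc × Kp × Epan  ⇒  Kp = ETc / (Kc × Epan)
Kp = 5.67 / (1.11 × 7.2) = 5.67 / 7.992 = 0.7095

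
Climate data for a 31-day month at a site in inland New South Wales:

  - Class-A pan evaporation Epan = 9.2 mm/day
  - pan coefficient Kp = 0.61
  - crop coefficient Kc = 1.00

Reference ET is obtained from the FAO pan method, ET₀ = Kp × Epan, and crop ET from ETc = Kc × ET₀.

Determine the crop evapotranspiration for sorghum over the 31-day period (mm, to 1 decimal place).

ET₀ = 0.61 × 9.2 = 5.6120 mm/d
ETc = Kc × ET₀ = 1.00 × 5.6120 = 5.6120 mm/d
Over 31 days: 5.6120 × 31 = 173.972 mm

174.0 mm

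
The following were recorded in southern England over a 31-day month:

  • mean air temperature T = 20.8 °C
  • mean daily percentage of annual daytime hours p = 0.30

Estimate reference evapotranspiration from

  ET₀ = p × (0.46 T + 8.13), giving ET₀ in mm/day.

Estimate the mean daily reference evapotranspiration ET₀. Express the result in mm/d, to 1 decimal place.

ET₀ = 0.30 × (0.46 × 20.8 + 8.13) = 0.30 × 17.698 = 5.3094 mm/d

5.3 mm/d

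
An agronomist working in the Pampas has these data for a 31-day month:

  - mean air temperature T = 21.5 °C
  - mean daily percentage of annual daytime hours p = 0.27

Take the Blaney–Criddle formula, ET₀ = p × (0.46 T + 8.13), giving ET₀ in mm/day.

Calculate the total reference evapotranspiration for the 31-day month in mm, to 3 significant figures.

151 mm

ET₀ = 0.27 × (0.46 × 21.5 + 8.13) = 0.27 × 18.020 = 4.8654 mm/d
Monthly total = 4.8654 × 31 = 150.827 mm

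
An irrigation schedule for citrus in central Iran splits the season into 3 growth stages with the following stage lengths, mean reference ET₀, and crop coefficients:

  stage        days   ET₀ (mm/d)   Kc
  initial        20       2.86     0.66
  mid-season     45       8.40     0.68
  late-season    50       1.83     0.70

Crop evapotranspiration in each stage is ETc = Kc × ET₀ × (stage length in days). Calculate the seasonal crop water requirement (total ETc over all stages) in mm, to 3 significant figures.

initial: 0.66 × 2.86 × 20 = 37.75 mm
mid-season: 0.68 × 8.40 × 45 = 257.04 mm
late-season: 0.70 × 1.83 × 50 = 64.05 mm
Seasonal total = 358.84 mm

359 mm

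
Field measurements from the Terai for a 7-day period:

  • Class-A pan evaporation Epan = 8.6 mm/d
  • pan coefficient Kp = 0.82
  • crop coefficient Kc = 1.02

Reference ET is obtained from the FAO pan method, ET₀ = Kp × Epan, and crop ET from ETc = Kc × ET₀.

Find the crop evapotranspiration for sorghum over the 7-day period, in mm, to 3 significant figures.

ET₀ = 0.82 × 8.6 = 7.0520 mm/d
ETc = Kc × ET₀ = 1.02 × 7.0520 = 7.1930 mm/d
Over 7 days: 7.1930 × 7 = 50.351 mm

50.4 mm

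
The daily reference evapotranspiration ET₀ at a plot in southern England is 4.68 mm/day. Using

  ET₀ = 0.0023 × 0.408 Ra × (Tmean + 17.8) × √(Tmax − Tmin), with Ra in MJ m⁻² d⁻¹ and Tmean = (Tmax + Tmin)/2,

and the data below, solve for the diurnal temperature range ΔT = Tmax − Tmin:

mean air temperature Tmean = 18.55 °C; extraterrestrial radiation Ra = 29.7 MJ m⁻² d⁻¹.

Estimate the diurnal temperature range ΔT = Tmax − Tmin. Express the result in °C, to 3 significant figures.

21.3 °C

√ΔT = ET₀ / [0.0023 × 0.408 × Ra × (Tmean+17.8)] = 4.68 / (0.0023 × 12.1176 × 36.35) = 4.6195
ΔT = 4.6195² = 21.340 °C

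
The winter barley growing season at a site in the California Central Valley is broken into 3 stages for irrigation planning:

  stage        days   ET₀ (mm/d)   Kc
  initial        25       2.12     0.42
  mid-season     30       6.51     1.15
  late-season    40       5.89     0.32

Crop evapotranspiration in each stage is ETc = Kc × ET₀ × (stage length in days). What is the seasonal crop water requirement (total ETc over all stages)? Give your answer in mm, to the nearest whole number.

322 mm

initial: 0.42 × 2.12 × 25 = 22.26 mm
mid-season: 1.15 × 6.51 × 30 = 224.60 mm
late-season: 0.32 × 5.89 × 40 = 75.39 mm
Seasonal total = 322.25 mm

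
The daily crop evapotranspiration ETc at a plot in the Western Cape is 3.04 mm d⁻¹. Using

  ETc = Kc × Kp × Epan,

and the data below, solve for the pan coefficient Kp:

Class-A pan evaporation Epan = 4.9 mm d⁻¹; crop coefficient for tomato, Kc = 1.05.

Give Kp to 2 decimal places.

ETc = Kc × Kp × Epan  ⇒  Kp = ETc / (Kc × Epan)
Kp = 3.04 / (1.05 × 4.9) = 3.04 / 5.145 = 0.5909

0.59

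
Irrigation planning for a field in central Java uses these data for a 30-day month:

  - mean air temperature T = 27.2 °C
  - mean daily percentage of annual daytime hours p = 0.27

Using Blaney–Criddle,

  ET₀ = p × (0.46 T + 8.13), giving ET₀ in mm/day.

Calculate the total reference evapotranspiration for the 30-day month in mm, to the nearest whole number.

167 mm

ET₀ = 0.27 × (0.46 × 27.2 + 8.13) = 0.27 × 20.642 = 5.5733 mm/d
Monthly total = 5.5733 × 30 = 167.199 mm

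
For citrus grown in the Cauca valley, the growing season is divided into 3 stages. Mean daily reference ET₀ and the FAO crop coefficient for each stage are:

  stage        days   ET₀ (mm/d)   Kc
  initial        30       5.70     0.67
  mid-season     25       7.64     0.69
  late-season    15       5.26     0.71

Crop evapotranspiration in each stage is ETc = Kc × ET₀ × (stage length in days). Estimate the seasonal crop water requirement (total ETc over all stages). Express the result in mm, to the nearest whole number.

302 mm

initial: 0.67 × 5.70 × 30 = 114.57 mm
mid-season: 0.69 × 7.64 × 25 = 131.79 mm
late-season: 0.71 × 5.26 × 15 = 56.02 mm
Seasonal total = 302.38 mm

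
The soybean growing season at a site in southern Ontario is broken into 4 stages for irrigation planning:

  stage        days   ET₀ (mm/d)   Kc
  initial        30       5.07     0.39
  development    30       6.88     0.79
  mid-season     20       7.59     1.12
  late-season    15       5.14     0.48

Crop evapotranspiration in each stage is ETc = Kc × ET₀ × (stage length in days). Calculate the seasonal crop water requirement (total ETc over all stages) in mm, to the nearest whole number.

429 mm

initial: 0.39 × 5.07 × 30 = 59.32 mm
development: 0.79 × 6.88 × 30 = 163.06 mm
mid-season: 1.12 × 7.59 × 20 = 170.02 mm
late-season: 0.48 × 5.14 × 15 = 37.01 mm
Seasonal total = 429.41 mm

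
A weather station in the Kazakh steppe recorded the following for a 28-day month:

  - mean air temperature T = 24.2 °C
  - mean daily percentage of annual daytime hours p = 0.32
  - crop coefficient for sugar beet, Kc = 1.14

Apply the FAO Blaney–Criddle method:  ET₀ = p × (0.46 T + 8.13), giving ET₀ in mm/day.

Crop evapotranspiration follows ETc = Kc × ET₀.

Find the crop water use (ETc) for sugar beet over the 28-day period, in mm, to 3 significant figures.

197 mm

ET₀ = 0.32 × (0.46 × 24.2 + 8.13) = 0.32 × 19.262 = 6.1638 mm/d
ETc = Kc × ET₀ = 1.14 × 6.1638 = 7.0267 mm/d
Over 28 days: 7.0267 × 28 = 196.748 mm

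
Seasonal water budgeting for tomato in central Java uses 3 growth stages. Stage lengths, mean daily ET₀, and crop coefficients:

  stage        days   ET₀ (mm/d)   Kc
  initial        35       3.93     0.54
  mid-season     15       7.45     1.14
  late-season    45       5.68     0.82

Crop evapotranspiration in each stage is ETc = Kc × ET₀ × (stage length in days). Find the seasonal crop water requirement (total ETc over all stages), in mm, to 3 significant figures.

initial: 0.54 × 3.93 × 35 = 74.28 mm
mid-season: 1.14 × 7.45 × 15 = 127.40 mm
late-season: 0.82 × 5.68 × 45 = 209.59 mm
Seasonal total = 411.27 mm

411 mm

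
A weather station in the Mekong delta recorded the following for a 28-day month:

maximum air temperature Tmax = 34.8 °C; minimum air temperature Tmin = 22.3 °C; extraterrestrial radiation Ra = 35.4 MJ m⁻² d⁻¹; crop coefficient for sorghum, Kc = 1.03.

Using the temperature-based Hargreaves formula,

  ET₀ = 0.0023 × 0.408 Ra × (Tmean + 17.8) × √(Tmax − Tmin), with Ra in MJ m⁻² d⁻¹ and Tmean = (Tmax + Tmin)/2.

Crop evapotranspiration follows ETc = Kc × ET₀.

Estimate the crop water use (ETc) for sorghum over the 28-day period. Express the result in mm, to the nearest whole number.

157 mm

Tmean = (34.8 + 22.3)/2 = 28.55 °C
0.408 Ra = 0.408 × 35.4 = 14.4432 mm/d equivalent
ET₀ = 0.0023 × 14.4432 × (28.55 + 17.8) × √12.5 = 0.0023 × 14.4432 × 46.35 × 3.5355 = 5.4437 mm/d
ETc = Kc × ET₀ = 1.03 × 5.4437 = 5.6070 mm/d
Over 28 days: 5.6070 × 28 = 156.996 mm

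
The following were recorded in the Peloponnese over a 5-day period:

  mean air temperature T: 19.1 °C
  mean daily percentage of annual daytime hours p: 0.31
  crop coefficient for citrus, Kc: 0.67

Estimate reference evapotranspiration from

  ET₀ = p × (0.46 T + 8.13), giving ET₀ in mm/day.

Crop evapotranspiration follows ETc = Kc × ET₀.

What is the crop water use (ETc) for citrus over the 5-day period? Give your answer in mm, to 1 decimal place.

ET₀ = 0.31 × (0.46 × 19.1 + 8.13) = 0.31 × 16.916 = 5.2440 mm/d
ETc = Kc × ET₀ = 0.67 × 5.2440 = 3.5135 mm/d
Over 5 days: 3.5135 × 5 = 17.568 mm

17.6 mm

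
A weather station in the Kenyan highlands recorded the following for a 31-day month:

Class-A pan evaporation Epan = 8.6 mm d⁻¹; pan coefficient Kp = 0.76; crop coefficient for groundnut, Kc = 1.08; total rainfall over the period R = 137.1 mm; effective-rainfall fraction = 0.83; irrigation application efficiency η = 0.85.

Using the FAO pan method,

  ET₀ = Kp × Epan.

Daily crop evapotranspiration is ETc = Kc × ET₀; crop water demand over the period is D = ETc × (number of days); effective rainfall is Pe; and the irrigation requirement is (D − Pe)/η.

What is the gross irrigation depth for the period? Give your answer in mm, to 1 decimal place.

123.6 mm

ET₀ = 0.76 × 8.6 = 6.5360 mm/d
ETc = Kc × ET₀ = 1.08 × 6.5360 = 7.0589 mm/d
Crop demand D = ETc × 31 d = 7.0589 × 31 = 218.826 mm
Pe = 0.83 × 137.1 = 113.793 mm
D − Pe = 218.826 − 113.793 = 105.033 mm
Gross irrigation = 105.033 / 0.85 = 123.568 mm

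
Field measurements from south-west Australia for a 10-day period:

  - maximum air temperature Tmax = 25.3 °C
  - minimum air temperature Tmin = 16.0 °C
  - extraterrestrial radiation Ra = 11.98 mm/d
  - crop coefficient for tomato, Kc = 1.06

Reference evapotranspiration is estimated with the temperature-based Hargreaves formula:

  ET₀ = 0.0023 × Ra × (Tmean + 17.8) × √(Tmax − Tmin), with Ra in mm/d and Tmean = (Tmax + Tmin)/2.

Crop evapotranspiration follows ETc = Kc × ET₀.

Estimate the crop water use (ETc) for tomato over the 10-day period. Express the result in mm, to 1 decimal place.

Tmean = (25.3 + 16.0)/2 = 20.65 °C
ET₀ = 0.0023 × 11.98 × (20.65 + 17.8) × √9.3 = 0.0023 × 11.98 × 38.45 × 3.0496 = 3.2309 mm/d
ETc = Kc × ET₀ = 1.06 × 3.2309 = 3.4248 mm/d
Over 10 days: 3.4248 × 10 = 34.248 mm

34.2 mm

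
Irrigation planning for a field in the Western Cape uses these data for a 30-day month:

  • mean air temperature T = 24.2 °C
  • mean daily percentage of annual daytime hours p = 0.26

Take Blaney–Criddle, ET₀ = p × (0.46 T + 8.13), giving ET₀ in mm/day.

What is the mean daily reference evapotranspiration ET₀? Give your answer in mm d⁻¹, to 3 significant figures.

5.01 mm d⁻¹

ET₀ = 0.26 × (0.46 × 24.2 + 8.13) = 0.26 × 19.262 = 5.0081 mm/d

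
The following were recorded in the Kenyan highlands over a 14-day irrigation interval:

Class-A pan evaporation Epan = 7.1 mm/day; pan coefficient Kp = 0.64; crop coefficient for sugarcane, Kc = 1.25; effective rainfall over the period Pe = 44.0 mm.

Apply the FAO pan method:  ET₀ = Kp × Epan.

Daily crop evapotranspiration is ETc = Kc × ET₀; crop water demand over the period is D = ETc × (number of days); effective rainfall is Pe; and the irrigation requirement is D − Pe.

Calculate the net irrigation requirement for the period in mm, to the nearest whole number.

36 mm

ET₀ = 0.64 × 7.1 = 4.5440 mm/d
ETc = Kc × ET₀ = 1.25 × 4.5440 = 5.6800 mm/d
Crop demand D = ETc × 14 d = 5.6800 × 14 = 79.520 mm
D − Pe = 79.520 − 44.0 = 35.520 mm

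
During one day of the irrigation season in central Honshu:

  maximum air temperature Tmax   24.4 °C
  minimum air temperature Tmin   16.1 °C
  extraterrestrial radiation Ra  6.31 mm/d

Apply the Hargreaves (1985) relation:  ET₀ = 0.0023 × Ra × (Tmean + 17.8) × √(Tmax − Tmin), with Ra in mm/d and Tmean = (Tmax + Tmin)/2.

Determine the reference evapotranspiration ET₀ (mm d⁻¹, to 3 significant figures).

1.59 mm d⁻¹

Tmean = (24.4 + 16.1)/2 = 20.25 °C
ET₀ = 0.0023 × 6.31 × (20.25 + 17.8) × √8.3 = 0.0023 × 6.31 × 38.05 × 2.8810 = 1.5909 mm/d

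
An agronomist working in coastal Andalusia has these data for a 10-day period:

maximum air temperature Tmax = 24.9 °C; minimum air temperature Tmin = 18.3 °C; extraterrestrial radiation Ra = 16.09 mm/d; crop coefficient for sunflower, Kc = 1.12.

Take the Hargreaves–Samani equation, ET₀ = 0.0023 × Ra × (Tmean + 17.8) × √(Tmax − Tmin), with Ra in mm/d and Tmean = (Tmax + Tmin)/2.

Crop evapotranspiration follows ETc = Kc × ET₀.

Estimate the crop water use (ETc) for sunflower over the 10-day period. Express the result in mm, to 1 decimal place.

42.0 mm

Tmean = (24.9 + 18.3)/2 = 21.60 °C
ET₀ = 0.0023 × 16.09 × (21.60 + 17.8) × √6.6 = 0.0023 × 16.09 × 39.40 × 2.5690 = 3.7458 mm/d
ETc = Kc × ET₀ = 1.12 × 3.7458 = 4.1953 mm/d
Over 10 days: 4.1953 × 10 = 41.953 mm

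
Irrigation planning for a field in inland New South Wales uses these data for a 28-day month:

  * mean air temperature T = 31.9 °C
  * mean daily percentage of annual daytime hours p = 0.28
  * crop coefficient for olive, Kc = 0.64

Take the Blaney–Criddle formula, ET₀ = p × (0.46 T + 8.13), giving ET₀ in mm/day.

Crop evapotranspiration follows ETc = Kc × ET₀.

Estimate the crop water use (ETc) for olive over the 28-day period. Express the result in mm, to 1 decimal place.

114.4 mm

ET₀ = 0.28 × (0.46 × 31.9 + 8.13) = 0.28 × 22.804 = 6.3851 mm/d
ETc = Kc × ET₀ = 0.64 × 6.3851 = 4.0865 mm/d
Over 28 days: 4.0865 × 28 = 114.422 mm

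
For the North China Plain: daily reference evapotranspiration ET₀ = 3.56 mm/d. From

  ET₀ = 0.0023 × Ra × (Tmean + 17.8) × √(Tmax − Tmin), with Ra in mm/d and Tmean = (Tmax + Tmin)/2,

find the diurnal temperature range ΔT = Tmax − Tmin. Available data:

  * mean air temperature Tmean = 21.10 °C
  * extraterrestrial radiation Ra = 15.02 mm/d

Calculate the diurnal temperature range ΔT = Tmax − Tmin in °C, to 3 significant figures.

7.02 °C

√ΔT = ET₀ / [0.0023 × Ra × (Tmean+17.8)] = 3.56 / (0.0023 × 15.02 × 38.90) = 2.6491
ΔT = 2.6491² = 7.018 °C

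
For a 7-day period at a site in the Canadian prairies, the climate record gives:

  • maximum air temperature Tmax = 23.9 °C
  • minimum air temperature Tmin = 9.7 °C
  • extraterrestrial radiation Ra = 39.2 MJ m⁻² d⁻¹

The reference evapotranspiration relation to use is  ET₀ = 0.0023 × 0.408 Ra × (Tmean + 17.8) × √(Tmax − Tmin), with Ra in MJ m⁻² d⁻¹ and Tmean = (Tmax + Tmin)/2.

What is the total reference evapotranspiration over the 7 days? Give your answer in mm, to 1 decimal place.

Tmean = (23.9 + 9.7)/2 = 16.80 °C
0.408 Ra = 0.408 × 39.2 = 15.9936 mm/d equivalent
ET₀ = 0.0023 × 15.9936 × (16.80 + 17.8) × √14.2 = 0.0023 × 15.9936 × 34.60 × 3.7683 = 4.7962 mm/d
Over 7 days: 4.7962 × 7 = 33.573 mm

33.6 mm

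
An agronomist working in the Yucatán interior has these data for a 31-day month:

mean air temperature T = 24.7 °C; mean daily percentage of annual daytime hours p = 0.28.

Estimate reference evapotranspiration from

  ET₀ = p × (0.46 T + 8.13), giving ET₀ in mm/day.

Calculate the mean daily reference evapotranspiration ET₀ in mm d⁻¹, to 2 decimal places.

5.46 mm d⁻¹

ET₀ = 0.28 × (0.46 × 24.7 + 8.13) = 0.28 × 19.492 = 5.4578 mm/d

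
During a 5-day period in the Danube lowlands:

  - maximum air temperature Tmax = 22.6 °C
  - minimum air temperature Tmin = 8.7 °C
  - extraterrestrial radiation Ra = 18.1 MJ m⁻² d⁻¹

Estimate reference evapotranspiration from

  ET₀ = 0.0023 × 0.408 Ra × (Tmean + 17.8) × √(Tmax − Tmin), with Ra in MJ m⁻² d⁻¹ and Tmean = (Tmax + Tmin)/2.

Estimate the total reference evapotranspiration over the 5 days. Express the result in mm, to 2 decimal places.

10.59 mm

Tmean = (22.6 + 8.7)/2 = 15.65 °C
0.408 Ra = 0.408 × 18.1 = 7.3848 mm/d equivalent
ET₀ = 0.0023 × 7.3848 × (15.65 + 17.8) × √13.9 = 0.0023 × 7.3848 × 33.45 × 3.7283 = 2.1182 mm/d
Over 5 days: 2.1182 × 5 = 10.591 mm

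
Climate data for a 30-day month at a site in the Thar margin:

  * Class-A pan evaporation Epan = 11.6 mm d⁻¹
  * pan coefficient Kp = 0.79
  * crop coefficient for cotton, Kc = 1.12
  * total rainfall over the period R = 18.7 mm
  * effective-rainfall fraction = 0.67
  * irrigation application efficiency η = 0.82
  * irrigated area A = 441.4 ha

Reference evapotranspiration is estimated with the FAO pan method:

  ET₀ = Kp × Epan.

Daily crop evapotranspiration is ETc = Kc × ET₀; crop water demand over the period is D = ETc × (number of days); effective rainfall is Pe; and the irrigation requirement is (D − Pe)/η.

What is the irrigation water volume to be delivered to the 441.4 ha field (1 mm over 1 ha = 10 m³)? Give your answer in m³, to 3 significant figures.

ET₀ = 0.79 × 11.6 = 9.1640 mm/d
ETc = Kc × ET₀ = 1.12 × 9.1640 = 10.2637 mm/d
Crop demand D = ETc × 30 d = 10.2637 × 30 = 307.911 mm
Pe = 0.67 × 18.7 = 12.529 mm
D − Pe = 307.911 − 12.529 = 295.382 mm
Gross irrigation = 295.382 / 0.82 = 360.222 mm
Volume = 360.222 mm × 441.4 ha × 10 = 1590019.9 m³

1590000 m³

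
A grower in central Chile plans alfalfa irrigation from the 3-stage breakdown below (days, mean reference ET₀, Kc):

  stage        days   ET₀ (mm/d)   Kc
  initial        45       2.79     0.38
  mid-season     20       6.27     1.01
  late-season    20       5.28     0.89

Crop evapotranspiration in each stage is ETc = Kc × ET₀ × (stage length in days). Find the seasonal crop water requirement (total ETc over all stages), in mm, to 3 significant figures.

268 mm

initial: 0.38 × 2.79 × 45 = 47.71 mm
mid-season: 1.01 × 6.27 × 20 = 126.65 mm
late-season: 0.89 × 5.28 × 20 = 93.98 mm
Seasonal total = 268.34 mm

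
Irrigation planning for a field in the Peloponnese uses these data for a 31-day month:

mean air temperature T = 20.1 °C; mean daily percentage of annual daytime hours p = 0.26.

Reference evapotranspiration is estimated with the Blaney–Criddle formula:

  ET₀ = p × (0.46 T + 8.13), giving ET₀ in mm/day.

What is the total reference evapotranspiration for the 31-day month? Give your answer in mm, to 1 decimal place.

ET₀ = 0.26 × (0.46 × 20.1 + 8.13) = 0.26 × 17.376 = 4.5178 mm/d
Monthly total = 4.5178 × 31 = 140.052 mm

140.1 mm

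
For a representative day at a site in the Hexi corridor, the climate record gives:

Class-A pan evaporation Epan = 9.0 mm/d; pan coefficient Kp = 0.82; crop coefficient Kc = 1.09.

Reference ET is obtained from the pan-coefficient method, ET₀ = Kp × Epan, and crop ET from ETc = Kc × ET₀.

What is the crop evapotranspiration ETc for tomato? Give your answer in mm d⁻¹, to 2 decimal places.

8.04 mm d⁻¹

ET₀ = 0.82 × 9.0 = 7.3800 mm/d
ETc = Kc × ET₀ = 1.09 × 7.3800 = 8.0442 mm/d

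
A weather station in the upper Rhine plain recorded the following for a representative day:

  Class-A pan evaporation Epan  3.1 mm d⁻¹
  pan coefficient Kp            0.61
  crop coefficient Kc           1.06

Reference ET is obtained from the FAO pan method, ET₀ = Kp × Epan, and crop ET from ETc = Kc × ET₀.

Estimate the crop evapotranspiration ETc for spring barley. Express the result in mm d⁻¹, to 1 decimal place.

ET₀ = 0.61 × 3.1 = 1.8910 mm/d
ETc = Kc × ET₀ = 1.06 × 1.8910 = 2.0045 mm/d

2.0 mm d⁻¹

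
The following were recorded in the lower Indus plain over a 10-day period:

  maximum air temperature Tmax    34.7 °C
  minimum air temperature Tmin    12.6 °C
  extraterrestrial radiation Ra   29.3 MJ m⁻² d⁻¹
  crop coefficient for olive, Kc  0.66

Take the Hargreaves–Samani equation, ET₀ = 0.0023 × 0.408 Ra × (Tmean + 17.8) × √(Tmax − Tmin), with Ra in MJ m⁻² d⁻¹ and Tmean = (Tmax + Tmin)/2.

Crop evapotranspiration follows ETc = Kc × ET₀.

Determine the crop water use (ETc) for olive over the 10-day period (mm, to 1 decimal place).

35.4 mm

Tmean = (34.7 + 12.6)/2 = 23.65 °C
0.408 Ra = 0.408 × 29.3 = 11.9544 mm/d equivalent
ET₀ = 0.0023 × 11.9544 × (23.65 + 17.8) × √22.1 = 0.0023 × 11.9544 × 41.45 × 4.7011 = 5.3577 mm/d
ETc = Kc × ET₀ = 0.66 × 5.3577 = 3.5361 mm/d
Over 10 days: 3.5361 × 10 = 35.361 mm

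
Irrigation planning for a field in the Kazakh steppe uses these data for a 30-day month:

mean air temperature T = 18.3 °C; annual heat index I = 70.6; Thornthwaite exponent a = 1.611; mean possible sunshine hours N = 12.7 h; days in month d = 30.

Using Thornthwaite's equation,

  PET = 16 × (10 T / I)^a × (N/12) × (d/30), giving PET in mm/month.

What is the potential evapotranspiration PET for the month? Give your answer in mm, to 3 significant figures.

78.5 mm

10T/I = 10 × 18.3 / 70.6 = 2.5921
(10T/I)^a = 2.5921^1.611 = 4.6387
Uncorrected PET = 16 × 4.6387 = 74.219 mm
Correction = (N/12)(d/30) = (12.7/12)(30/30) = 1.0583
PET = 74.219 × 1.0583 = 78.546 mm/month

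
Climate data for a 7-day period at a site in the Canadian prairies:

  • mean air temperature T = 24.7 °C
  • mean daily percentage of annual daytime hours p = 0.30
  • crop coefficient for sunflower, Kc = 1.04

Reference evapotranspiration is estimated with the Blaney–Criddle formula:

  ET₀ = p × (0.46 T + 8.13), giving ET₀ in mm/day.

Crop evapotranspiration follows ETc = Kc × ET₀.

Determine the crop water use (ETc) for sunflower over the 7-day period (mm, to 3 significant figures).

42.6 mm

ET₀ = 0.30 × (0.46 × 24.7 + 8.13) = 0.30 × 19.492 = 5.8476 mm/d
ETc = Kc × ET₀ = 1.04 × 5.8476 = 6.0815 mm/d
Over 7 days: 6.0815 × 7 = 42.571 mm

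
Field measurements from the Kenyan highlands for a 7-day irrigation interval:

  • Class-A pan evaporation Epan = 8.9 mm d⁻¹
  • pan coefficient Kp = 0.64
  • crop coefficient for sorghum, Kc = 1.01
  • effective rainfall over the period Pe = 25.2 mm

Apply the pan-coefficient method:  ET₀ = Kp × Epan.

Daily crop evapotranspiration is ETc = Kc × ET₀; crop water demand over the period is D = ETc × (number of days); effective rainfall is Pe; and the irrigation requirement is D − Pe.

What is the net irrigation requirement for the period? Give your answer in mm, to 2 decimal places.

15.07 mm

ET₀ = 0.64 × 8.9 = 5.6960 mm/d
ETc = Kc × ET₀ = 1.01 × 5.6960 = 5.7530 mm/d
Crop demand D = ETc × 7 d = 5.7530 × 7 = 40.271 mm
D − Pe = 40.271 − 25.2 = 15.071 mm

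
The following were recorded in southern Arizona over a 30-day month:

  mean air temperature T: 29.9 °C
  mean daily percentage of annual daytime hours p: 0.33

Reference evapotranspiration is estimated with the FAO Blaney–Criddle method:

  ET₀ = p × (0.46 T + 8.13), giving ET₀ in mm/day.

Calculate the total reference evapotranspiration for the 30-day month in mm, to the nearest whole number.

ET₀ = 0.33 × (0.46 × 29.9 + 8.13) = 0.33 × 21.884 = 7.2217 mm/d
Monthly total = 7.2217 × 30 = 216.651 mm

217 mm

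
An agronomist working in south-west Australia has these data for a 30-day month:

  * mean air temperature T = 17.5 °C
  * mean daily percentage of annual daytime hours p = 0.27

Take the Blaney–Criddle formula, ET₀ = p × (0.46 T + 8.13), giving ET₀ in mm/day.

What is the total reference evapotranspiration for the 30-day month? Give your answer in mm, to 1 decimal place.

ET₀ = 0.27 × (0.46 × 17.5 + 8.13) = 0.27 × 16.180 = 4.3686 mm/d
Monthly total = 4.3686 × 30 = 131.058 mm

131.1 mm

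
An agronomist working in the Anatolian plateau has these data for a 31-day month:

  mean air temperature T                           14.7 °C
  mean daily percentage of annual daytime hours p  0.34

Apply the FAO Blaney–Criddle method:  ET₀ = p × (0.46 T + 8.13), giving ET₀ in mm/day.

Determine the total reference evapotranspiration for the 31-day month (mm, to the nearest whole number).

157 mm

ET₀ = 0.34 × (0.46 × 14.7 + 8.13) = 0.34 × 14.892 = 5.0633 mm/d
Monthly total = 5.0633 × 31 = 156.962 mm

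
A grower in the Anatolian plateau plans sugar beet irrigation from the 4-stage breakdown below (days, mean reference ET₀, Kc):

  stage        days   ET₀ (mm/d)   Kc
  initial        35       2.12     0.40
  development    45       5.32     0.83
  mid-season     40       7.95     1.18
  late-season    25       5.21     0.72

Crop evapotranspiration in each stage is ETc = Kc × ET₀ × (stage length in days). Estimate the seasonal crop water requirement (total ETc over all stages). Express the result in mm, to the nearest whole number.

initial: 0.40 × 2.12 × 35 = 29.68 mm
development: 0.83 × 5.32 × 45 = 198.70 mm
mid-season: 1.18 × 7.95 × 40 = 375.24 mm
late-season: 0.72 × 5.21 × 25 = 93.78 mm
Seasonal total = 697.40 mm

697 mm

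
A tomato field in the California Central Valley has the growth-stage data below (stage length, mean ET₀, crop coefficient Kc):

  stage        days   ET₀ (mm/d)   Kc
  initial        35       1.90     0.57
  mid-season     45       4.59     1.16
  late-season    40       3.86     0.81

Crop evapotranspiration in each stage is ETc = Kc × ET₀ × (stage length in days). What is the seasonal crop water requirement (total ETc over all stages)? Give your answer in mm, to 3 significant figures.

initial: 0.57 × 1.90 × 35 = 37.91 mm
mid-season: 1.16 × 4.59 × 45 = 239.60 mm
late-season: 0.81 × 3.86 × 40 = 125.06 mm
Seasonal total = 402.57 mm

403 mm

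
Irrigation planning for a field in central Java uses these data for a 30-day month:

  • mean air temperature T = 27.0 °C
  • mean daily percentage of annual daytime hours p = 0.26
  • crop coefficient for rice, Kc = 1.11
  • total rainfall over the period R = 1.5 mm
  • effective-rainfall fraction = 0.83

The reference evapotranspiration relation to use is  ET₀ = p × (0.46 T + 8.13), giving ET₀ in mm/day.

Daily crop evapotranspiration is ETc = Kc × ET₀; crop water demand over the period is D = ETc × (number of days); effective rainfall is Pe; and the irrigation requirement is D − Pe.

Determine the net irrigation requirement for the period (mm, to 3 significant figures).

ET₀ = 0.26 × (0.46 × 27.0 + 8.13) = 0.26 × 20.550 = 5.3430 mm/d
ETc = Kc × ET₀ = 1.11 × 5.3430 = 5.9307 mm/d
Crop demand D = ETc × 30 d = 5.9307 × 30 = 177.921 mm
Pe = 0.83 × 1.5 = 1.245 mm
D − Pe = 177.921 − 1.245 = 176.676 mm

177 mm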